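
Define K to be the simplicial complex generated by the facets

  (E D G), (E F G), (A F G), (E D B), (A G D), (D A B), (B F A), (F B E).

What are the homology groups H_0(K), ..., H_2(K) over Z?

H_0 ≅ Z,  H_1 = 0,  H_2 ≅ Z.

We work with the vertex ordering A < B < D < E < F < G. The simplices of K, each written with vertices in increasing order, are:

  0-simplices (6): A, B, D, E, F, G
  1-simplices (12): AB, AD, AF, AG, BD, BE, BF, DE, DG, EF, EG, FG
  2-simplices (8): ABD, ABF, ADG, AFG, BDE, BEF, DEG, EFG

Hence C_0 ≅ Z^6, C_1 ≅ Z^12, C_2 ≅ Z^8.

∂_1: C_1 → C_0 sends each edge [p,q] (with p < q) to q − p. For instance
  ∂BD = D − B.
The 6×12 boundary matrix has rank 5 and Smith normal form diag(1,1,1,1,1).

∂_2: C_2 → C_1 sends each 2-simplex [p,q,r] to [q,r] − [p,r] + [p,q]. For instance
  ∂ABF = BF − AF + AB,
  ∂ABD = BD − AD + AB.
This gives a 12×8 integer matrix of rank 7; reducing to Smith normal form yields diagonal entries (1,1,1,1,1,1,1).

Reading off H_k = ker ∂_k / im ∂_{k+1}:

  H_0: rank C_0 − rank ∂_1 = 6 − 5 = 1, and the invariant factors of ∂_1 are all 1, so H_0 = Z.
  H_1: rank ker ∂_1 − rank ∂_2 = (12 − 5) − 7 = 0, and the invariant factors of ∂_2 are all 1, so H_1 = 0.
  H_2: rank ker ∂_2 − rank ∂_3 = (8 − 7) − 0 = 1, and there is no ∂_3, so H_2 = Z.

As a check, the Euler characteristic is 6 − 12 + 8 = 2, which agrees with 1 − 0 + 1 = 2.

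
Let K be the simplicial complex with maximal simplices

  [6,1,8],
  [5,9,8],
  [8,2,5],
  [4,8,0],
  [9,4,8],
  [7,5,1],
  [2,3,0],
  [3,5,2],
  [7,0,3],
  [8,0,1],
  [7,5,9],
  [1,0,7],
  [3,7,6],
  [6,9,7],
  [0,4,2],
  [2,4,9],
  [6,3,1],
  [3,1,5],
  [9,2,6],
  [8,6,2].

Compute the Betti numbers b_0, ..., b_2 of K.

b_0 = 1, b_1 = 1, b_2 = 0.

Take the total order 0 < 1 < 2 < 3 < 4 < 5 < 6 < 7 < 8 < 9 on the vertex set. Then K (dimension 2) consists of the simplices:

  0-simplices (10): [0], [1], [2], [3], [4], [5], [6], [7], [8], [9]
  1-simplices (30): (30 of them)
  2-simplices (20): (20 of them)

Hence C_0 ≅ Z^10, C_1 ≅ Z^30, C_2 ≅ Z^20.

Boundary ∂_1: C_1 → C_0 maps an edge to its endpoints' difference, ∂[p,q] = q − p.
This gives a 10×30 integer matrix of rank 9; reducing to Smith normal form yields diagonal entries (1,1,1,1,1,1,1,1,1).

Boundary ∂_2: C_2 → C_1 maps a triangle to the signed sum of its edges. For instance
  ∂[5,7,9] = [7,9] − [5,9] + [5,7],
  ∂[5,8,9] = [8,9] − [5,9] + [5,8].
As a 30×20 matrix over Z this has rank 20, with invariant factors (1,1,1,1,1,1,1,1,1,1,1,1,1,1,1,1,1,1,1,2).

Now H_k = ker ∂_k / im ∂_{k+1}, so:

  H_0: rank C_0 − rank ∂_1 = 10 − 9 = 1, and the invariant factors of ∂_1 are all 1, so H_0 ≅ Z.
  H_1: rank ker ∂_1 − rank ∂_2 = (30 − 9) − 20 = 1, and ∂_2 has invariant factor 2 > 1, so H_1 ≅ Z ⊕ Z/2Z.
  H_2: rank ker ∂_2 − rank ∂_3 = (20 − 20) − 0 = 0, and there is no ∂_3, so H_2 ≅ 0.

As a check, the Euler characteristic is 10 − 30 + 20 = 0, which agrees with 1 − 1 + 0 = 0.
(K is a triangulation of the Klein bottle.)

Hence the Betti numbers are b_0 = 1, b_1 = 1, b_2 = 0.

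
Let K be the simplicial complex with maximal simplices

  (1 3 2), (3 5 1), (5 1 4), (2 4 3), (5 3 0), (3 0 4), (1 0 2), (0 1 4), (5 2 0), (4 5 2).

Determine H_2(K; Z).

We work with the vertex ordering 0 < 1 < 2 < 3 < 4 < 5. The simplices of K, each written with vertices in increasing order, are:

  0-simplices (6): [0], [1], [2], [3], [4], [5]
  1-simplices (15): [0,1], [0,2], [0,3], [0,4], [0,5], [1,2], [1,3], [1,4], [1,5], [2,3], [2,4], [2,5], [3,4], [3,5], [4,5]
  2-simplices (10): [0,1,2], [0,1,4], [0,2,5], [0,3,4], [0,3,5], [1,2,3], [1,3,5], [1,4,5], [2,3,4], [2,4,5]

Hence C_0 ≅ Z^6, C_1 ≅ Z^15, C_2 ≅ Z^10.

The boundary map ∂_1: C_1 → C_0 is given by ∂[p,q] = [q] − [p].
The 6×15 boundary matrix has rank 5 and Smith normal form diag(1,1,1,1,1).

The boundary map ∂_2: C_2 → C_1 acts by ∂[p,q,r] = [q,r] − [p,r] + [p,q]. For instance
  ∂[2,3,4] = [3,4] − [2,4] + [2,3],
  ∂[0,1,2] = [1,2] − [0,2] + [0,1].
The resulting 15×10 matrix has rank 10, and its Smith normal form has invariant factors (1,1,1,1,1,1,1,1,1,2).

Now H_k = ker ∂_k / im ∂_{k+1}, so:

  H_2: rank ker ∂_2 − rank ∂_3 = (10 − 10) − 0 = 0, and there is no ∂_3, so H_2 = 0.

(K is a triangulation of the real projective plane RP^2.)

H_2 ≅ 0.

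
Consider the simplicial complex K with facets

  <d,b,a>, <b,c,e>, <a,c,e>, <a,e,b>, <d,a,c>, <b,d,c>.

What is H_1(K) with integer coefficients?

Take the total order a < b < c < d < e on the vertex set. Then K (dimension 2) consists of the simplices:

  0-simplices (5): a, b, c, d, e
  1-simplices (9): ab, ac, ad, ae, bc, bd, be, cd, ce
  2-simplices (6): abd, abe, acd, ace, bcd, bce

so the chain groups are C_0 ≅ Z^5, C_1 ≅ Z^9, C_2 ≅ Z^6.

Boundary ∂_1: C_1 → C_0 sends each edge [p,q] (with p < q) to q − p. For instance
  ∂bd = d − b.
As a 5×9 matrix over Z this has rank 4, with invariant factors (1,1,1,1).

∂_2: C_2 → C_1 maps a triangle to the signed sum of its edges. For instance
  ∂ace = ce − ae + ac,
  ∂abe = be − ae + ab.
As a 9×6 matrix over Z this has rank 5, with invariant factors (1,1,1,1,1).

Reading off H_k = ker ∂_k / im ∂_{k+1}:

  H_1: rank ker ∂_1 − rank ∂_2 = (9 − 4) − 5 = 0, and the invariant factors of ∂_2 are all 1, so H_1 ≅ 0.

H_1 = 0.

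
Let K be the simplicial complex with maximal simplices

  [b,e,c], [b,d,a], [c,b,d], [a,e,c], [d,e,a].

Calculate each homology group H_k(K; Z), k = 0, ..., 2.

H_0 = Z,  H_1 = Z,  H_2 = 0.

We work with the vertex ordering a < b < c < d < e. The simplices of K, each written with vertices in increasing order, are:

  0-simplices (5): a, b, c, d, e
  1-simplices (10): ab, ac, ad, ae, bc, bd, be, cd, ce, de
  2-simplices (5): abd, ace, ade, bcd, bce

so the chain groups are C_0 ≅ Z^5, C_1 ≅ Z^10, C_2 ≅ Z^5.

∂_1: C_1 → C_0 sends each edge [p,q] (with p < q) to q − p.
This gives a 5×10 integer matrix of rank 4; reducing to Smith normal form yields diagonal entries (1,1,1,1).

Boundary ∂_2: C_2 → C_1 acts by ∂[p,q,r] = [q,r] − [p,r] + [p,q]. For instance
  ∂ace = ce − ae + ac,
  ∂ade = de − ae + ad.
The resulting 10×5 matrix has rank 5, and its Smith normal form has invariant factors (1,1,1,1,1).

Reading off H_k = ker ∂_k / im ∂_{k+1}:

  H_0: rank C_0 − rank ∂_1 = 5 − 4 = 1, and the invariant factors of ∂_1 are all 1, so H_0 ≅ Z.
  H_1: rank ker ∂_1 − rank ∂_2 = (10 − 4) − 5 = 1, and the invariant factors of ∂_2 are all 1, so H_1 ≅ Z.
  H_2: rank ker ∂_2 − rank ∂_3 = (5 − 5) − 0 = 0, and there is no ∂_3, so H_2 ≅ 0.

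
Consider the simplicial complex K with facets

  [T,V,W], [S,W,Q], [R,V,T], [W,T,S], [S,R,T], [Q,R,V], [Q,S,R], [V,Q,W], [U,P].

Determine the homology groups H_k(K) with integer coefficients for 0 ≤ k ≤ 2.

H_0 ≅ Z^2,  H_1 = 0,  H_2 ≅ Z.

Order the vertices as P < Q < R < S < T < U < V < W. Listing each simplex with vertices in this order, K has dimension 2 with simplices:

  0-simplices (8): P, Q, R, S, T, U, V, W
  1-simplices (13): PU, QR, QS, QV, QW, RS, RT, RV, ST, SW, TV, TW, VW
  2-simplices (8): QRS, QRV, QSW, QVW, RST, RTV, STW, TVW

so the chain groups are C_0 ≅ Z^8, C_1 ≅ Z^13, C_2 ≅ Z^8.

The boundary map ∂_1: C_1 → C_0 is given by ∂[p,q] = [q] − [p].
The 8×13 boundary matrix has rank 6 and Smith normal form diag(1,1,1,1,1,1).

Boundary ∂_2: C_2 → C_1 maps a triangle to the signed sum of its edges. For instance
  ∂QVW = VW − QW + QV,
  ∂QRV = RV − QV + QR.
As a 13×8 matrix over Z this has rank 7, with invariant factors (1,1,1,1,1,1,1).

Computing H_k = (kernel of ∂_k) / (image of ∂_{k+1}):

  H_0: rank C_0 − rank ∂_1 = 8 − 6 = 2, and the invariant factors of ∂_1 are all 1, so H_0 = Z^2.
  H_1: rank ker ∂_1 − rank ∂_2 = (13 − 6) − 7 = 0, and the invariant factors of ∂_2 are all 1, so H_1 = 0.
  H_2: rank ker ∂_2 − rank ∂_3 = (8 − 7) − 0 = 1, and there is no ∂_3, so H_2 = Z.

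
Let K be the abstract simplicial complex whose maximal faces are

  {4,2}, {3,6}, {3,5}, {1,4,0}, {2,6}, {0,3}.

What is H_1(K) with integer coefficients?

H_1 ≅ Z.

K has 7 vertices, 8 edges, 1 triangle.
rank ∂_1 = 6, rank ∂_2 = 1 ⇒ b_1 = 8 − 6 − 1 = 1; all invariant factors of ∂_2 are 1 so no torsion. So H_1 = Z.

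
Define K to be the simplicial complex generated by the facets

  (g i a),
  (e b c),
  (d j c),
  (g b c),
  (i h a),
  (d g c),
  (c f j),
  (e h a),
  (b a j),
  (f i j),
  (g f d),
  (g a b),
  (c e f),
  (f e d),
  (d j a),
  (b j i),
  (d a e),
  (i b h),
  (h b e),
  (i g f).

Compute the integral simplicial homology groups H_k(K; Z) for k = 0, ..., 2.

Take the total order a < b < c < d < e < f < g < h < i < j on the vertex set. Then K (dimension 2) consists of the simplices:

  0-simplices (10): a, b, c, d, e, f, g, h, i, j
  1-simplices (30): ab, ad, ae, ag, ah, ai, aj, bc, be, bg, bh, bi, bj, cd, ce, cf, cg, cj, de, df, dg, dj, ef, eh, fg, fi, fj, gi, hi, ij
  2-simplices (20): abg, abj, ade, adj, aeh, agi, ahi, bce, bcg, beh, bhi, bij, cdg, cdj, cef, cfj, def, dfg, fgi, fij

so the chain groups are C_0 ≅ Z^10, C_1 ≅ Z^30, C_2 ≅ Z^20.

Boundary ∂_1: C_1 → C_0 maps an edge to its endpoints' difference, ∂[p,q] = q − p. For instance
  ∂df = f − d.
The resulting 10×30 matrix has rank 9, and its Smith normal form has invariant factors (1,1,1,1,1,1,1,1,1).

Boundary ∂_2: C_2 → C_1 sends each 2-simplex [p,q,r] to [q,r] − [p,r] + [p,q]. For instance
  ∂cfj = fj − cj + cf,
  ∂cdj = dj − cj + cd.
The 30×20 boundary matrix has rank 20 and Smith normal form diag(1,1,1,1,1,1,1,1,1,1,1,1,1,1,1,1,1,1,1,2).

From H_k ≅ ker(∂_k) / im(∂_{k+1}) we obtain:

  H_0: rank C_0 − rank ∂_1 = 10 − 9 = 1, and the invariant factors of ∂_1 are all 1, so H_0 = Z.
  H_1: rank ker ∂_1 − rank ∂_2 = (30 − 9) − 20 = 1, and ∂_2 has invariant factor 2 > 1, so H_1 = Z ⊕ Z/2.
  H_2: rank ker ∂_2 − rank ∂_3 = (20 − 20) − 0 = 0, and there is no ∂_3, so H_2 = 0.

H_0 ≅ Z,  H_1 ≅ Z ⊕ Z/2,  H_2 = 0.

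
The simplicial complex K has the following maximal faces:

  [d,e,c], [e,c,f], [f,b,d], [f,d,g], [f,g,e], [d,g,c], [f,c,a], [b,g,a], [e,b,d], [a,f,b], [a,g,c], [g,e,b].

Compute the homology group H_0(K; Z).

Take the total order a < b < c < d < e < f < g on the vertex set. Then K (dimension 2) consists of the simplices:

  0-simplices (7): a, b, c, d, e, f, g
  1-simplices (18): ab, ac, af, ag, bd, be, bf, bg, cd, ce, cf, cg, de, df, dg, ef, eg, fg
  2-simplices (12): abf, abg, acf, acg, bde, bdf, beg, cde, cdg, cef, dfg, efg

Hence C_0 ≅ Z^7, C_1 ≅ Z^18, C_2 ≅ Z^12.

∂_1: C_1 → C_0 is given by ∂[p,q] = [q] − [p]. For instance
  ∂bf = f − b.
The 7×18 boundary matrix has rank 6 and Smith normal form diag(1,1,1,1,1,1).

∂_2: C_2 → C_1 maps a triangle to the signed sum of its edges. For instance
  ∂cdg = dg − cg + cd,
  ∂bdf = df − bf + bd.
This gives a 18×12 integer matrix of rank 12; reducing to Smith normal form yields diagonal entries (1,1,1,1,1,1,1,1,1,1,1,2).

Now H_k = ker ∂_k / im ∂_{k+1}, so:

  H_0: rank C_0 − rank ∂_1 = 7 − 6 = 1, and the invariant factors of ∂_1 are all 1, so H_0 ≅ Z.

H_0 ≅ Z.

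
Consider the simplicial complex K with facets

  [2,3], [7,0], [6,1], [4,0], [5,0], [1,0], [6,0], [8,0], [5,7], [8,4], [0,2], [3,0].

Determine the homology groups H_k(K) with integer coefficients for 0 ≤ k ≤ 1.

We work with the vertex ordering 0 < 1 < 2 < 3 < 4 < 5 < 6 < 7 < 8. The simplices of K, each written with vertices in increasing order, are:

  0-simplices (9): [0], [1], [2], [3], [4], [5], [6], [7], [8]
  1-simplices (12): [0,1], [0,2], [0,3], [0,4], [0,5], [0,6], [0,7], [0,8], [1,6], [2,3], [4,8], [5,7]

Hence C_0 ≅ Z^9, C_1 ≅ Z^12.

Boundary ∂_1: C_1 → C_0 is given by ∂[p,q] = [q] − [p]. For instance
  ∂[0,7] = [7] − [0].
The 9×12 boundary matrix has rank 8 and Smith normal form diag(1,1,1,1,1,1,1,1).

Now H_k = ker ∂_k / im ∂_{k+1}, so:

  H_0: rank C_0 − rank ∂_1 = 9 − 8 = 1, and the invariant factors of ∂_1 are all 1, so H_0 ≅ Z.
  H_1: rank ker ∂_1 − rank ∂_2 = (12 − 8) − 0 = 4, and there is no ∂_2, so H_1 ≅ Z^4.

As a check, the Euler characteristic is 9 − 12 = -3, which agrees with 1 − 4 = -3.
(K is a triangulation of a wedge of 4 circles.)

H_0 = Z,  H_1 = Z^4.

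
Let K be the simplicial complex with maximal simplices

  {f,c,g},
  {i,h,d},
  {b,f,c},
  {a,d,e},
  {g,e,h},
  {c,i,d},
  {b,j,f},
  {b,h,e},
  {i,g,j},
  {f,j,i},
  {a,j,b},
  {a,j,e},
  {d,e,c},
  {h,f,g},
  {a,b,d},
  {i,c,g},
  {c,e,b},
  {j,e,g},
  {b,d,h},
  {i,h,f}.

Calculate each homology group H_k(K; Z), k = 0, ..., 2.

H_0 ≅ Z,  H_1 ≅ Z ⊕ Z/2,  H_2 = 0.

Fix the vertex order a < b < c < d < e < f < g < h < i < j and write every simplex with vertices in increasing order. Then dim K = 2 and the simplices of K are:

  0-simplices (10): a, b, c, d, e, f, g, h, i, j
  1-simplices (30): ab, ad, ae, aj, bc, bd, be, bf, bh, bj, cd, ce, cf, cg, ci, de, dh, di, eg, eh, ej, fg, fh, fi, fj, gh, gi, gj, hi, ij
  2-simplices (20): abd, abj, ade, aej, bce, bcf, bdh, beh, bfj, cde, cdi, cfg, cgi, dhi, egh, egj, fgh, fhi, fij, gij

so the chain groups are C_0 ≅ Z^10, C_1 ≅ Z^30, C_2 ≅ Z^20.

The boundary map ∂_1: C_1 → C_0 maps an edge to its endpoints' difference, ∂[p,q] = q − p.
The resulting 10×30 matrix has rank 9, and its Smith normal form has invariant factors (1,1,1,1,1,1,1,1,1).

Boundary ∂_2: C_2 → C_1 maps a triangle to the signed sum of its edges. For instance
  ∂egh = gh − eh + eg,
  ∂beh = eh − bh + be.
As a 30×20 matrix over Z this has rank 20, with invariant factors (1,1,1,1,1,1,1,1,1,1,1,1,1,1,1,1,1,1,1,2).

From H_k ≅ ker(∂_k) / im(∂_{k+1}) we obtain:

  H_0: rank C_0 − rank ∂_1 = 10 − 9 = 1, and the invariant factors of ∂_1 are all 1, so H_0 ≅ Z.
  H_1: rank ker ∂_1 − rank ∂_2 = (30 − 9) − 20 = 1, and ∂_2 has invariant factor 2 > 1, so H_1 ≅ Z ⊕ Z/2.
  H_2: rank ker ∂_2 − rank ∂_3 = (20 − 20) − 0 = 0, and there is no ∂_3, so H_2 ≅ 0.

As a check, the Euler characteristic is 10 − 30 + 20 = 0, which agrees with 1 − 1 + 0 = 0.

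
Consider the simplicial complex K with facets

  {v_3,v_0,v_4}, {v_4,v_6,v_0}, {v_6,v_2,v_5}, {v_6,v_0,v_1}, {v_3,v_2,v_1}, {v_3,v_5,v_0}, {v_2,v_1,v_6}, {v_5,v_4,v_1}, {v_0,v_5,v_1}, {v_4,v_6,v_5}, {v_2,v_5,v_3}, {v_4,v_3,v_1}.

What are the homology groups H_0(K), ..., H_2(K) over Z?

H_0 ≅ Z,  H_1 ≅ Z/2Z,  H_2 = 0.

We work with the vertex ordering v_0 < v_1 < v_2 < v_3 < v_4 < v_5 < v_6. The simplices of K, each written with vertices in increasing order, are:

  0-simplices (7): [v_0], [v_1], [v_2], [v_3], [v_4], [v_5], [v_6]
  1-simplices (18): (18 of them)
  2-simplices (12): (12 of them)

Hence C_0 ≅ Z^7, C_1 ≅ Z^18, C_2 ≅ Z^12.

∂_1: C_1 → C_0 sends each edge [p,q] (with p < q) to q − p. For instance
  ∂[v_2,v_3] = [v_3] − [v_2].
The 7×18 boundary matrix has rank 6 and Smith normal form diag(1,1,1,1,1,1).

Boundary ∂_2: C_2 → C_1 sends each 2-simplex [p,q,r] to [q,r] − [p,r] + [p,q]. For instance
  ∂[v_4,v_5,v_6] = [v_5,v_6] − [v_4,v_6] + [v_4,v_5],
  ∂[v_1,v_2,v_3] = [v_2,v_3] − [v_1,v_3] + [v_1,v_2].
The resulting 18×12 matrix has rank 12, and its Smith normal form has invariant factors (1,1,1,1,1,1,1,1,1,1,1,2).

Reading off H_k = ker ∂_k / im ∂_{k+1}:

  H_0: rank C_0 − rank ∂_1 = 7 − 6 = 1, and the invariant factors of ∂_1 are all 1, so H_0 ≅ Z.
  H_1: rank ker ∂_1 − rank ∂_2 = (18 − 6) − 12 = 0, and ∂_2 has invariant factor 2 > 1, so H_1 ≅ Z/2Z.
  H_2: rank ker ∂_2 − rank ∂_3 = (12 − 12) − 0 = 0, and there is no ∂_3, so H_2 ≅ 0.

As a check, the Euler characteristic is 7 − 18 + 12 = 1, which agrees with 1 − 0 + 0 = 1.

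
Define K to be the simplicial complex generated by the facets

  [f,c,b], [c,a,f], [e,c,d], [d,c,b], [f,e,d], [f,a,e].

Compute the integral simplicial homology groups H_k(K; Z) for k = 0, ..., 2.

H_0 ≅ Z,  H_1 ≅ Z,  H_2 = 0.

Fix the vertex order a < b < c < d < e < f and write every simplex with vertices in increasing order. Then dim K = 2 and the simplices of K are:

  0-simplices (6): a, b, c, d, e, f
  1-simplices (12): ac, ae, af, bc, bd, bf, cd, ce, cf, de, df, ef
  2-simplices (6): acf, aef, bcd, bcf, cde, def

so the chain groups are C_0 ≅ Z^6, C_1 ≅ Z^12, C_2 ≅ Z^6.

Boundary ∂_1: C_1 → C_0 maps an edge to its endpoints' difference, ∂[p,q] = q − p. For instance
  ∂ac = c − a.
As a 6×12 matrix over Z this has rank 5, with invariant factors (1,1,1,1,1).

The boundary map ∂_2: C_2 → C_1 sends each 2-simplex [p,q,r] to [q,r] − [p,r] + [p,q]. For instance
  ∂bcf = cf − bf + bc,
  ∂acf = cf − af + ac.
This gives a 12×6 integer matrix of rank 6; reducing to Smith normal form yields diagonal entries (1,1,1,1,1,1).

Reading off H_k = ker ∂_k / im ∂_{k+1}:

  H_0: rank C_0 − rank ∂_1 = 6 − 5 = 1, and the invariant factors of ∂_1 are all 1, so H_0 = Z.
  H_1: rank ker ∂_1 − rank ∂_2 = (12 − 5) − 6 = 1, and the invariant factors of ∂_2 are all 1, so H_1 = Z.
  H_2: rank ker ∂_2 − rank ∂_3 = (6 − 6) − 0 = 0, and there is no ∂_3, so H_2 = 0.

(K is a triangulation of the cylinder S^1 x I.)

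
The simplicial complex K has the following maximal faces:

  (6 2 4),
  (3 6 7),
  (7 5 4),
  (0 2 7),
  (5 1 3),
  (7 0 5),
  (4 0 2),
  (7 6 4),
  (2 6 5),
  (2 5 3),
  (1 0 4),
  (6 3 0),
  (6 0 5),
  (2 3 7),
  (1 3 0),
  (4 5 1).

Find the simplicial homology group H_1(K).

H_1 = Z^2.

We work with the vertex ordering 0 < 1 < 2 < 3 < 4 < 5 < 6 < 7. The simplices of K, each written with vertices in increasing order, are:

  0-simplices (8): [0], [1], [2], [3], [4], [5], [6], [7]
  1-simplices (24): (24 of them)
  2-simplices (16): [0,1,3], [0,1,4], [0,2,4], [0,2,7], [0,3,6], [0,5,6], [0,5,7], [1,3,5], [1,4,5], [2,3,5], [2,3,7], [2,4,6], [2,5,6], [3,6,7], [4,5,7], [4,6,7]

giving chain groups C_0 ≅ Z^8, C_1 ≅ Z^24, C_2 ≅ Z^16.

∂_1: C_1 → C_0 is given by ∂[p,q] = [q] − [p]. For instance
  ∂[5,7] = [7] − [5].
The resulting 8×24 matrix has rank 7, and its Smith normal form has invariant factors (1,1,1,1,1,1,1).

∂_2: C_2 → C_1 sends each 2-simplex [p,q,r] to [q,r] − [p,r] + [p,q]. For instance
  ∂[0,5,7] = [5,7] − [0,7] + [0,5],
  ∂[2,3,5] = [3,5] − [2,5] + [2,3].
The resulting 24×16 matrix has rank 15, and its Smith normal form has invariant factors (1,1,1,1,1,1,1,1,1,1,1,1,1,1,1).

Computing H_k = (kernel of ∂_k) / (image of ∂_{k+1}):

  H_1: rank ker ∂_1 − rank ∂_2 = (24 − 7) − 15 = 2, and the invariant factors of ∂_2 are all 1, so H_1 ≅ Z^2.

(K is a triangulation of the torus T^2.)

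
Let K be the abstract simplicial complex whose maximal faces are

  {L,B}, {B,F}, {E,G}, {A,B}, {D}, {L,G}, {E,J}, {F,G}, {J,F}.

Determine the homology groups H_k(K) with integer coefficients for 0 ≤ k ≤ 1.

Take the total order A < B < D < E < F < G < J < L on the vertex set. Then K (dimension 1) consists of the simplices:

  0-simplices (8): A, B, D, E, F, G, J, L
  1-simplices (8): AB, BF, BL, EG, EJ, FG, FJ, GL

giving chain groups C_0 ≅ Z^8, C_1 ≅ Z^8.

Boundary ∂_1: C_1 → C_0 is given by ∂[p,q] = [q] − [p]. For instance
  ∂EG = G − E.
As a 8×8 matrix over Z this has rank 6, with invariant factors (1,1,1,1,1,1).

Now H_k = ker ∂_k / im ∂_{k+1}, so:

  H_0: rank C_0 − rank ∂_1 = 8 − 6 = 2, and the invariant factors of ∂_1 are all 1, so H_0 ≅ Z^2.
  H_1: rank ker ∂_1 − rank ∂_2 = (8 − 6) − 0 = 2, and there is no ∂_2, so H_1 ≅ Z^2.

H_0 = Z^2,  H_1 = Z^2.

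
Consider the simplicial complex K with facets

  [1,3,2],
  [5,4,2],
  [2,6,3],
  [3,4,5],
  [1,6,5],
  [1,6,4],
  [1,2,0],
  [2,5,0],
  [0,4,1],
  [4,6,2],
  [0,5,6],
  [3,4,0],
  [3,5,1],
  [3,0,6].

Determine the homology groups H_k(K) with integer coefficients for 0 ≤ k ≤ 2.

H_0 = Z,  H_1 = Z^2,  H_2 = Z.

Order the vertices as 0 < 1 < 2 < 3 < 4 < 5 < 6. Listing each simplex with vertices in this order, K has dimension 2 with simplices:

  0-simplices (7): [0], [1], [2], [3], [4], [5], [6]
  1-simplices (21): [0,1], [0,2], [0,3], [0,4], [0,5], [0,6], [1,2], [1,3], [1,4], [1,5], [1,6], [2,3], [2,4], [2,5], [2,6], [3,4], [3,5], [3,6], [4,5], [4,6], [5,6]
  2-simplices (14): [0,1,2], [0,1,4], [0,2,5], [0,3,4], [0,3,6], [0,5,6], [1,2,3], [1,3,5], [1,4,6], [1,5,6], [2,3,6], [2,4,5], [2,4,6], [3,4,5]

so the chain groups are C_0 ≅ Z^7, C_1 ≅ Z^21, C_2 ≅ Z^14.

The boundary map ∂_1: C_1 → C_0 sends each edge [p,q] (with p < q) to q − p.
This gives a 7×21 integer matrix of rank 6; reducing to Smith normal form yields diagonal entries (1,1,1,1,1,1).

∂_2: C_2 → C_1 acts by ∂[p,q,r] = [q,r] − [p,r] + [p,q]. For instance
  ∂[0,1,4] = [1,4] − [0,4] + [0,1],
  ∂[2,3,6] = [3,6] − [2,6] + [2,3].
The 21×14 boundary matrix has rank 13 and Smith normal form diag(1,1,1,1,1,1,1,1,1,1,1,1,1).

Computing H_k = (kernel of ∂_k) / (image of ∂_{k+1}):

  H_0: rank C_0 − rank ∂_1 = 7 − 6 = 1, and the invariant factors of ∂_1 are all 1, so H_0 ≅ Z.
  H_1: rank ker ∂_1 − rank ∂_2 = (21 − 6) − 13 = 2, and the invariant factors of ∂_2 are all 1, so H_1 ≅ Z^2.
  H_2: rank ker ∂_2 − rank ∂_3 = (14 − 13) − 0 = 1, and there is no ∂_3, so H_2 ≅ Z.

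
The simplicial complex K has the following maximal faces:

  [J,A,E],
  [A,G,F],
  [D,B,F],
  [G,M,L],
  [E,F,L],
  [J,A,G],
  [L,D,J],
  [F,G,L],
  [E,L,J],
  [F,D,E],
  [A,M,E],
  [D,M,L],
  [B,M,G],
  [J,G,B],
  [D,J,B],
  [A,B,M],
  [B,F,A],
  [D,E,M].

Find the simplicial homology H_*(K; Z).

We work with the vertex ordering A < B < D < E < F < G < J < L < M. The simplices of K, each written with vertices in increasing order, are:

  0-simplices (9): A, B, D, E, F, G, J, L, M
  1-simplices (27): AB, AE, AF, AG, AJ, AM, BD, BF, BG, BJ, BM, DE, DF, DJ, DL, DM, EF, EJ, EL, EM, FG, FL, GJ, GL, GM, JL, LM
  2-simplices (18): ABF, ABM, AEJ, AEM, AFG, AGJ, BDF, BDJ, BGJ, BGM, DEF, DEM, DJL, DLM, EFL, EJL, FGL, GLM

giving chain groups C_0 ≅ Z^9, C_1 ≅ Z^27, C_2 ≅ Z^18.

∂_1: C_1 → C_0 maps an edge to its endpoints' difference, ∂[p,q] = q − p.
This gives a 9×27 integer matrix of rank 8; reducing to Smith normal form yields diagonal entries (1,1,1,1,1,1,1,1).

∂_2: C_2 → C_1 acts by ∂[p,q,r] = [q,r] − [p,r] + [p,q]. For instance
  ∂DJL = JL − DL + DJ,
  ∂ABM = BM − AM + AB.
This gives a 27×18 integer matrix of rank 18; reducing to Smith normal form yields diagonal entries (1,1,1,1,1,1,1,1,1,1,1,1,1,1,1,1,1,2).

Now H_k = ker ∂_k / im ∂_{k+1}, so:

  H_0: rank C_0 − rank ∂_1 = 9 − 8 = 1, and the invariant factors of ∂_1 are all 1, so H_0 ≅ Z.
  H_1: rank ker ∂_1 − rank ∂_2 = (27 − 8) − 18 = 1, and ∂_2 has invariant factor 2 > 1, so H_1 ≅ Z ⊕ Z_2.
  H_2: rank ker ∂_2 − rank ∂_3 = (18 − 18) − 0 = 0, and there is no ∂_3, so H_2 ≅ 0.

(K is a triangulation of the Klein bottle.)

H_0 ≅ Z,  H_1 ≅ Z ⊕ Z_2,  H_2 = 0.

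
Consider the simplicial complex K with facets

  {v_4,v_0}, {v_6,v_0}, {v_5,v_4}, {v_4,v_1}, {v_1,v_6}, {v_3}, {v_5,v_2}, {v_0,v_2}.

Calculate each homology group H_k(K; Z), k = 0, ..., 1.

We work with the vertex ordering v_0 < v_1 < v_2 < v_3 < v_4 < v_5 < v_6. The simplices of K, each written with vertices in increasing order, are:

  0-simplices (7): [v_0], [v_1], [v_2], [v_3], [v_4], [v_5], [v_6]
  1-simplices (7): [v_0,v_2], [v_0,v_4], [v_0,v_6], [v_1,v_4], [v_1,v_6], [v_2,v_5], [v_4,v_5]

Hence C_0 ≅ Z^7, C_1 ≅ Z^7.

The boundary map ∂_1: C_1 → C_0 maps an edge to its endpoints' difference, ∂[p,q] = q − p. For instance
  ∂[v_2,v_5] = [v_5] − [v_2].
This gives a 7×7 integer matrix of rank 5; reducing to Smith normal form yields diagonal entries (1,1,1,1,1).

Computing H_k = (kernel of ∂_k) / (image of ∂_{k+1}):

  H_0: rank C_0 − rank ∂_1 = 7 − 5 = 2, and the invariant factors of ∂_1 are all 1, so H_0 = Z^2.
  H_1: rank ker ∂_1 − rank ∂_2 = (7 − 5) − 0 = 2, and there is no ∂_2, so H_1 = Z^2.

As a check, the Euler characteristic is 7 − 7 = 0, which agrees with 2 − 2 = 0.

H_0 = Z^2,  H_1 = Z^2.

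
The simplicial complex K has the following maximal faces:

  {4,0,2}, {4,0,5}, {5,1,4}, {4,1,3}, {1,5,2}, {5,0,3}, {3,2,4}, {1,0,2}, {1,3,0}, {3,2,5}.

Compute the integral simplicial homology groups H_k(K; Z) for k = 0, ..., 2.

H_0 = Z,  H_1 = Z/2,  H_2 = 0.

We work with the vertex ordering 0 < 1 < 2 < 3 < 4 < 5. The simplices of K, each written with vertices in increasing order, are:

  0-simplices (6): [0], [1], [2], [3], [4], [5]
  1-simplices (15): [0,1], [0,2], [0,3], [0,4], [0,5], [1,2], [1,3], [1,4], [1,5], [2,3], [2,4], [2,5], [3,4], [3,5], [4,5]
  2-simplices (10): [0,1,2], [0,1,3], [0,2,4], [0,3,5], [0,4,5], [1,2,5], [1,3,4], [1,4,5], [2,3,4], [2,3,5]

so the chain groups are C_0 ≅ Z^6, C_1 ≅ Z^15, C_2 ≅ Z^10.

∂_1: C_1 → C_0 maps an edge to its endpoints' difference, ∂[p,q] = q − p. For instance
  ∂[0,1] = [1] − [0].
This gives a 6×15 integer matrix of rank 5; reducing to Smith normal form yields diagonal entries (1,1,1,1,1).

Boundary ∂_2: C_2 → C_1 acts by ∂[p,q,r] = [q,r] − [p,r] + [p,q]. For instance
  ∂[0,3,5] = [3,5] − [0,5] + [0,3],
  ∂[1,4,5] = [4,5] − [1,5] + [1,4].
The 15×10 boundary matrix has rank 10 and Smith normal form diag(1,1,1,1,1,1,1,1,1,2).

From H_k ≅ ker(∂_k) / im(∂_{k+1}) we obtain:

  H_0: rank C_0 − rank ∂_1 = 6 − 5 = 1, and the invariant factors of ∂_1 are all 1, so H_0 ≅ Z.
  H_1: rank ker ∂_1 − rank ∂_2 = (15 − 5) − 10 = 0, and ∂_2 has invariant factor 2 > 1, so H_1 ≅ Z/2.
  H_2: rank ker ∂_2 − rank ∂_3 = (10 − 10) − 0 = 0, and there is no ∂_3, so H_2 ≅ 0.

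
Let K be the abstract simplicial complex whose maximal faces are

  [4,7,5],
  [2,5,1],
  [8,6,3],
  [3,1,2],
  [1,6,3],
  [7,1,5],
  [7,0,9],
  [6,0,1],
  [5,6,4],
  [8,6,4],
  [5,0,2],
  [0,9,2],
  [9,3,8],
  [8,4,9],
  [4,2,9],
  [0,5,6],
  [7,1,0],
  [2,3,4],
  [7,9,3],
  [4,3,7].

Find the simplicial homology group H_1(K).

H_1 = Z ⊕ Z/2.

Take the total order 0 < 1 < 2 < 3 < 4 < 5 < 6 < 7 < 8 < 9 on the vertex set. Then K (dimension 2) consists of the simplices:

  0-simplices (10): [0], [1], [2], [3], [4], [5], [6], [7], [8], [9]
  1-simplices (30): (30 of them)
  2-simplices (20): (20 of them)

so the chain groups are C_0 ≅ Z^10, C_1 ≅ Z^30, C_2 ≅ Z^20.

The boundary map ∂_1: C_1 → C_0 maps an edge to its endpoints' difference, ∂[p,q] = q − p.
As a 10×30 matrix over Z this has rank 9, with invariant factors (1,1,1,1,1,1,1,1,1).

The boundary map ∂_2: C_2 → C_1 sends each 2-simplex [p,q,r] to [q,r] − [p,r] + [p,q]. For instance
  ∂[1,3,6] = [3,6] − [1,6] + [1,3],
  ∂[3,4,7] = [4,7] − [3,7] + [3,4].
The resulting 30×20 matrix has rank 20, and its Smith normal form has invariant factors (1,1,1,1,1,1,1,1,1,1,1,1,1,1,1,1,1,1,1,2).

From H_k ≅ ker(∂_k) / im(∂_{k+1}) we obtain:

  H_1: rank ker ∂_1 − rank ∂_2 = (30 − 9) − 20 = 1, and ∂_2 has invariant factor 2 > 1, so H_1 ≅ Z ⊕ Z/2.

(K is a triangulation of the Klein bottle.)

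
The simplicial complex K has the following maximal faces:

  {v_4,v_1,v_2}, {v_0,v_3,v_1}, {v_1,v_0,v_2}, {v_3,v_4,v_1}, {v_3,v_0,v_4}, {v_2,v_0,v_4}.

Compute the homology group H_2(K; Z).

H_2 ≅ Z.

Take the total order v_0 < v_1 < v_2 < v_3 < v_4 on the vertex set. Then K (dimension 2) consists of the simplices:

  0-simplices (5): [v_0], [v_1], [v_2], [v_3], [v_4]
  1-simplices (9): [v_0,v_1], [v_0,v_2], [v_0,v_3], [v_0,v_4], [v_1,v_2], [v_1,v_3], [v_1,v_4], [v_2,v_4], [v_3,v_4]
  2-simplices (6): [v_0,v_1,v_2], [v_0,v_1,v_3], [v_0,v_2,v_4], [v_0,v_3,v_4], [v_1,v_2,v_4], [v_1,v_3,v_4]

so the chain groups are C_0 ≅ Z^5, C_1 ≅ Z^9, C_2 ≅ Z^6.

Boundary ∂_1: C_1 → C_0 maps an edge to its endpoints' difference, ∂[p,q] = q − p. For instance
  ∂[v_0,v_3] = [v_3] − [v_0].
The resulting 5×9 matrix has rank 4, and its Smith normal form has invariant factors (1,1,1,1).

∂_2: C_2 → C_1 sends each 2-simplex [p,q,r] to [q,r] − [p,r] + [p,q]. For instance
  ∂[v_0,v_2,v_4] = [v_2,v_4] − [v_0,v_4] + [v_0,v_2],
  ∂[v_1,v_3,v_4] = [v_3,v_4] − [v_1,v_4] + [v_1,v_3].
The 9×6 boundary matrix has rank 5 and Smith normal form diag(1,1,1,1,1).

From H_k ≅ ker(∂_k) / im(∂_{k+1}) we obtain:

  H_2: rank ker ∂_2 − rank ∂_3 = (6 − 5) − 0 = 1, and there is no ∂_3, so H_2 = Z.

(K is a triangulation of the 2-sphere S^2.)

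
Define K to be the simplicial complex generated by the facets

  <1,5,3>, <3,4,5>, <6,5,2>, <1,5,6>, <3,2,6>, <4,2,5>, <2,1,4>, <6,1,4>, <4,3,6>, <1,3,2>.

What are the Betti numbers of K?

b_0 = 1, b_1 = 0, b_2 = 0.

Take the total order 1 < 2 < 3 < 4 < 5 < 6 on the vertex set. Then K (dimension 2) consists of the simplices:

  0-simplices (6): [1], [2], [3], [4], [5], [6]
  1-simplices (15): [1,2], [1,3], [1,4], [1,5], [1,6], [2,3], [2,4], [2,5], [2,6], [3,4], [3,5], [3,6], [4,5], [4,6], [5,6]
  2-simplices (10): [1,2,3], [1,2,4], [1,3,5], [1,4,6], [1,5,6], [2,3,6], [2,4,5], [2,5,6], [3,4,5], [3,4,6]

Hence C_0 ≅ Z^6, C_1 ≅ Z^15, C_2 ≅ Z^10.

∂_1: C_1 → C_0 sends each edge [p,q] (with p < q) to q − p.
The 6×15 boundary matrix has rank 5 and Smith normal form diag(1,1,1,1,1).

The boundary map ∂_2: C_2 → C_1 acts by ∂[p,q,r] = [q,r] − [p,r] + [p,q]. For instance
  ∂[1,2,4] = [2,4] − [1,4] + [1,2],
  ∂[3,4,5] = [4,5] − [3,5] + [3,4].
The resulting 15×10 matrix has rank 10, and its Smith normal form has invariant factors (1,1,1,1,1,1,1,1,1,2).

Reading off H_k = ker ∂_k / im ∂_{k+1}:

  H_0: rank C_0 − rank ∂_1 = 6 − 5 = 1, and the invariant factors of ∂_1 are all 1, so H_0 ≅ Z.
  H_1: rank ker ∂_1 − rank ∂_2 = (15 − 5) − 10 = 0, and ∂_2 has invariant factor 2 > 1, so H_1 ≅ Z_2.
  H_2: rank ker ∂_2 − rank ∂_3 = (10 − 10) − 0 = 0, and there is no ∂_3, so H_2 ≅ 0.

As a check, the Euler characteristic is 6 − 15 + 10 = 1, which agrees with 1 − 0 + 0 = 1.

Hence the Betti numbers are b_0 = 1, b_1 = 0, b_2 = 0.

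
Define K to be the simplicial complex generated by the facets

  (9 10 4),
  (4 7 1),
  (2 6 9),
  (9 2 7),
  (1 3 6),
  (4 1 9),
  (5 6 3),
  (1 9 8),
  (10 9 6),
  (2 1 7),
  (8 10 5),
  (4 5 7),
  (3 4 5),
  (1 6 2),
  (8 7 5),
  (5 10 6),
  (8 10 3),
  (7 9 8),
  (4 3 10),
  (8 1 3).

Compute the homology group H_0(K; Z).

Fix the vertex order 1 < 2 < 3 < 4 < 5 < 6 < 7 < 8 < 9 < 10 and write every simplex with vertices in increasing order. Then dim K = 2 and the simplices of K are:

  0-simplices (10): [1], [2], [3], [4], [5], [6], [7], [8], [9], [10]
  1-simplices (30): (30 of them)
  2-simplices (20): (20 of them)

Hence C_0 ≅ Z^10, C_1 ≅ Z^30, C_2 ≅ Z^20.

The boundary map ∂_1: C_1 → C_0 maps an edge to its endpoints' difference, ∂[p,q] = q − p. For instance
  ∂[2,6] = [6] − [2].
The 10×30 boundary matrix has rank 9 and Smith normal form diag(1,1,1,1,1,1,1,1,1).

The boundary map ∂_2: C_2 → C_1 sends each 2-simplex [p,q,r] to [q,r] − [p,r] + [p,q]. For instance
  ∂[5,7,8] = [7,8] − [5,8] + [5,7],
  ∂[3,8,10] = [8,10] − [3,10] + [3,8].
The 30×20 boundary matrix has rank 20 and Smith normal form diag(1,1,1,1,1,1,1,1,1,1,1,1,1,1,1,1,1,1,1,2).

Computing H_k = (kernel of ∂_k) / (image of ∂_{k+1}):

  H_0: rank C_0 − rank ∂_1 = 10 − 9 = 1, and the invariant factors of ∂_1 are all 1, so H_0 = Z.

(K is a triangulation of the Klein bottle.)

H_0 ≅ Z.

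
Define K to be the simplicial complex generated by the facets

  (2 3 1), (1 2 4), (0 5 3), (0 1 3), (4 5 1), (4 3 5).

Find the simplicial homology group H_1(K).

H_1 = Z.

Order the vertices as 0 < 1 < 2 < 3 < 4 < 5. Listing each simplex with vertices in this order, K has dimension 2 with simplices:

  0-simplices (6): [0], [1], [2], [3], [4], [5]
  1-simplices (12): [0,1], [0,3], [0,5], [1,2], [1,3], [1,4], [1,5], [2,3], [2,4], [3,4], [3,5], [4,5]
  2-simplices (6): [0,1,3], [0,3,5], [1,2,3], [1,2,4], [1,4,5], [3,4,5]

giving chain groups C_0 ≅ Z^6, C_1 ≅ Z^12, C_2 ≅ Z^6.

Boundary ∂_1: C_1 → C_0 is given by ∂[p,q] = [q] − [p]. For instance
  ∂[0,3] = [3] − [0].
This gives a 6×12 integer matrix of rank 5; reducing to Smith normal form yields diagonal entries (1,1,1,1,1).

Boundary ∂_2: C_2 → C_1 maps a triangle to the signed sum of its edges. For instance
  ∂[1,2,3] = [2,3] − [1,3] + [1,2],
  ∂[1,2,4] = [2,4] − [1,4] + [1,2].
This gives a 12×6 integer matrix of rank 6; reducing to Smith normal form yields diagonal entries (1,1,1,1,1,1).

Computing H_k = (kernel of ∂_k) / (image of ∂_{k+1}):

  H_1: rank ker ∂_1 − rank ∂_2 = (12 − 5) − 6 = 1, and the invariant factors of ∂_2 are all 1, so H_1 = Z.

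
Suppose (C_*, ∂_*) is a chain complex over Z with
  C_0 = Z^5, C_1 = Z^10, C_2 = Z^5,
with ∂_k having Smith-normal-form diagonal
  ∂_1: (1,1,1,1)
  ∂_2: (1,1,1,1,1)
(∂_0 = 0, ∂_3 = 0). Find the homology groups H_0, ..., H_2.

H_0 = Z,  H_1 = Z,  H_2 = 0.

H_0: b_0 = 5 − 0 − 4 = 1; torsion from ∂_1 factors > 1: none. So H_0 = Z.
H_1: b_1 = 10 − 4 − 5 = 1; torsion from ∂_2 factors > 1: none. So H_1 = Z.
H_2: b_2 = 5 − 5 − 0 = 0; torsion from ∂_3 factors > 1: none. So H_2 = 0.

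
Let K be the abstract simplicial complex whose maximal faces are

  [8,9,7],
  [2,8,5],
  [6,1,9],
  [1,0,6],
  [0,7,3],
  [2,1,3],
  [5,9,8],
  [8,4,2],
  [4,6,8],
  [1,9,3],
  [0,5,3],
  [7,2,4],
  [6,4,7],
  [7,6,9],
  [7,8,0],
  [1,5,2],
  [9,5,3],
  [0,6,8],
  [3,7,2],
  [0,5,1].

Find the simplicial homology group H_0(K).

H_0 ≅ Z.

K has 10 vertices, 30 edges, 20 triangles.
rank ∂_0 = 0, rank ∂_1 = 9 ⇒ b_0 = 10 − 0 − 9 = 1; all invariant factors of ∂_1 are 1 so no torsion. So H_0 = Z.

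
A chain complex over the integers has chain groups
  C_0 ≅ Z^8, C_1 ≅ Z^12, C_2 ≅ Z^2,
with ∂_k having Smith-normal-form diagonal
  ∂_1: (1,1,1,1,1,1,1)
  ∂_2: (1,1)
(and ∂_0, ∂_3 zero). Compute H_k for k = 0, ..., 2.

H_0: b_0 = 8 − 0 − 7 = 1; torsion from ∂_1 factors > 1: none. So H_0 = Z.
H_1: b_1 = 12 − 7 − 2 = 3; torsion from ∂_2 factors > 1: none. So H_1 = Z^3.
H_2: b_2 = 2 − 2 − 0 = 0; torsion from ∂_3 factors > 1: none. So H_2 = 0.

H_0 = Z,  H_1 = Z^3,  H_2 = 0.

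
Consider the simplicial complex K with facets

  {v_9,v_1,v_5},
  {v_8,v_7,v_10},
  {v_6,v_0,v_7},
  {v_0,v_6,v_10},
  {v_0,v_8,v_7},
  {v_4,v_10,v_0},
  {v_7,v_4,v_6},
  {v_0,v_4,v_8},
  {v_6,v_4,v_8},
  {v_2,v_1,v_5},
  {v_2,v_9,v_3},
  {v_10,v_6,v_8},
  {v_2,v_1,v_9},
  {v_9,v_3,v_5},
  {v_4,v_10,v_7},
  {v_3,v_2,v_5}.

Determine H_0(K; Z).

H_0 ≅ Z^2.

Order the vertices as v_0 < v_1 < v_2 < v_3 < v_4 < v_5 < v_6 < v_7 < v_8 < v_9 < v_10. Listing each simplex with vertices in this order, K has dimension 2 with simplices:

  0-simplices (11): [v_0], [v_1], [v_2], [v_3], [v_4], [v_5], [v_6], [v_7], [v_8], [v_9], [v_10]
  1-simplices (24): (24 of them)
  2-simplices (16): (16 of them)

so the chain groups are C_0 ≅ Z^11, C_1 ≅ Z^24, C_2 ≅ Z^16.

∂_1: C_1 → C_0 maps an edge to its endpoints' difference, ∂[p,q] = q − p. For instance
  ∂[v_1,v_5] = [v_5] − [v_1].
The resulting 11×24 matrix has rank 9, and its Smith normal form has invariant factors (1,1,1,1,1,1,1,1,1).

The boundary map ∂_2: C_2 → C_1 maps a triangle to the signed sum of its edges. For instance
  ∂[v_1,v_5,v_9] = [v_5,v_9] − [v_1,v_9] + [v_1,v_5],
  ∂[v_2,v_3,v_5] = [v_3,v_5] − [v_2,v_5] + [v_2,v_3].
The 24×16 boundary matrix has rank 15 and Smith normal form diag(1,1,1,1,1,1,1,1,1,1,1,1,1,1,2).

Computing H_k = (kernel of ∂_k) / (image of ∂_{k+1}):

  H_0: rank C_0 − rank ∂_1 = 11 − 9 = 2, and the invariant factors of ∂_1 are all 1, so H_0 = Z^2.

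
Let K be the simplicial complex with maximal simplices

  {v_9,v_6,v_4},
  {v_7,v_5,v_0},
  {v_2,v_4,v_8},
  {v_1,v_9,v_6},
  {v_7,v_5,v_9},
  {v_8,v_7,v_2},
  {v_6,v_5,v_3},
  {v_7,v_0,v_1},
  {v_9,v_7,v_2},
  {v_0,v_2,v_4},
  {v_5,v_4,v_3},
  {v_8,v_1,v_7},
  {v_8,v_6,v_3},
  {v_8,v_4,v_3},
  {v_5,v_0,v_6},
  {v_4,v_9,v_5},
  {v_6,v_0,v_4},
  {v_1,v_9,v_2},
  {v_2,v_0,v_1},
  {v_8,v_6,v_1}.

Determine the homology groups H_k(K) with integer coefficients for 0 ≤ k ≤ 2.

Take the total order v_0 < v_1 < v_2 < v_3 < v_4 < v_5 < v_6 < v_7 < v_8 < v_9 on the vertex set. Then K (dimension 2) consists of the simplices:

  0-simplices (10): [v_0], [v_1], [v_2], [v_3], [v_4], [v_5], [v_6], [v_7], [v_8], [v_9]
  1-simplices (30): (30 of them)
  2-simplices (20): (20 of them)

so the chain groups are C_0 ≅ Z^10, C_1 ≅ Z^30, C_2 ≅ Z^20.

∂_1: C_1 → C_0 sends each edge [p,q] (with p < q) to q − p.
This gives a 10×30 integer matrix of rank 9; reducing to Smith normal form yields diagonal entries (1,1,1,1,1,1,1,1,1).

The boundary map ∂_2: C_2 → C_1 sends each 2-simplex [p,q,r] to [q,r] − [p,r] + [p,q]. For instance
  ∂[v_0,v_1,v_2] = [v_1,v_2] − [v_0,v_2] + [v_0,v_1],
  ∂[v_1,v_6,v_9] = [v_6,v_9] − [v_1,v_9] + [v_1,v_6].
The 30×20 boundary matrix has rank 20 and Smith normal form diag(1,1,1,1,1,1,1,1,1,1,1,1,1,1,1,1,1,1,1,2).

From H_k ≅ ker(∂_k) / im(∂_{k+1}) we obtain:

  H_0: rank C_0 − rank ∂_1 = 10 − 9 = 1, and the invariant factors of ∂_1 are all 1, so H_0 = Z.
  H_1: rank ker ∂_1 − rank ∂_2 = (30 − 9) − 20 = 1, and ∂_2 has invariant factor 2 > 1, so H_1 = Z ⊕ Z/2.
  H_2: rank ker ∂_2 − rank ∂_3 = (20 − 20) − 0 = 0, and there is no ∂_3, so H_2 = 0.

H_0 = Z,  H_1 = Z ⊕ Z/2,  H_2 = 0.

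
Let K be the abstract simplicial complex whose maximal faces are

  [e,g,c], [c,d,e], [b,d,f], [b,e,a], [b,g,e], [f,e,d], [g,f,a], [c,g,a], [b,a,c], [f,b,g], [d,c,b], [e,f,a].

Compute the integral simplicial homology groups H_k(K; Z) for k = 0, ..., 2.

H_0 = Z,  H_1 = Z/2,  H_2 = 0.

Fix the vertex order a < b < c < d < e < f < g and write every simplex with vertices in increasing order. Then dim K = 2 and the simplices of K are:

  0-simplices (7): a, b, c, d, e, f, g
  1-simplices (18): ab, ac, ae, af, ag, bc, bd, be, bf, bg, cd, ce, cg, de, df, ef, eg, fg
  2-simplices (12): abc, abe, acg, aef, afg, bcd, bdf, beg, bfg, cde, ceg, def

so the chain groups are C_0 ≅ Z^7, C_1 ≅ Z^18, C_2 ≅ Z^12.

The boundary map ∂_1: C_1 → C_0 maps an edge to its endpoints' difference, ∂[p,q] = q − p. For instance
  ∂fg = g − f.
The 7×18 boundary matrix has rank 6 and Smith normal form diag(1,1,1,1,1,1).

∂_2: C_2 → C_1 maps a triangle to the signed sum of its edges. For instance
  ∂abe = be − ae + ab,
  ∂ceg = eg − cg + ce.
The resulting 18×12 matrix has rank 12, and its Smith normal form has invariant factors (1,1,1,1,1,1,1,1,1,1,1,2).

Now H_k = ker ∂_k / im ∂_{k+1}, so:

  H_0: rank C_0 − rank ∂_1 = 7 − 6 = 1, and the invariant factors of ∂_1 are all 1, so H_0 = Z.
  H_1: rank ker ∂_1 − rank ∂_2 = (18 − 6) − 12 = 0, and ∂_2 has invariant factor 2 > 1, so H_1 = Z/2.
  H_2: rank ker ∂_2 − rank ∂_3 = (12 − 12) − 0 = 0, and there is no ∂_3, so H_2 = 0.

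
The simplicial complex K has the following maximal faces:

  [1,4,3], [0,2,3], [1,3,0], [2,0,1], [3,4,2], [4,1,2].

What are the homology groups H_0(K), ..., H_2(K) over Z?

H_0 ≅ Z,  H_1 = 0,  H_2 ≅ Z.

Order the vertices as 0 < 1 < 2 < 3 < 4. Listing each simplex with vertices in this order, K has dimension 2 with simplices:

  0-simplices (5): [0], [1], [2], [3], [4]
  1-simplices (9): [0,1], [0,2], [0,3], [1,2], [1,3], [1,4], [2,3], [2,4], [3,4]
  2-simplices (6): [0,1,2], [0,1,3], [0,2,3], [1,2,4], [1,3,4], [2,3,4]

Hence C_0 ≅ Z^5, C_1 ≅ Z^9, C_2 ≅ Z^6.

∂_1: C_1 → C_0 sends each edge [p,q] (with p < q) to q − p. For instance
  ∂[2,4] = [4] − [2].
The resulting 5×9 matrix has rank 4, and its Smith normal form has invariant factors (1,1,1,1).

Boundary ∂_2: C_2 → C_1 maps a triangle to the signed sum of its edges. For instance
  ∂[1,3,4] = [3,4] − [1,4] + [1,3],
  ∂[0,1,3] = [1,3] − [0,3] + [0,1].
The 9×6 boundary matrix has rank 5 and Smith normal form diag(1,1,1,1,1).

Now H_k = ker ∂_k / im ∂_{k+1}, so:

  H_0: rank C_0 − rank ∂_1 = 5 − 4 = 1, and the invariant factors of ∂_1 are all 1, so H_0 ≅ Z.
  H_1: rank ker ∂_1 − rank ∂_2 = (9 − 4) − 5 = 0, and the invariant factors of ∂_2 are all 1, so H_1 ≅ 0.
  H_2: rank ker ∂_2 − rank ∂_3 = (6 − 5) − 0 = 1, and there is no ∂_3, so H_2 ≅ Z.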